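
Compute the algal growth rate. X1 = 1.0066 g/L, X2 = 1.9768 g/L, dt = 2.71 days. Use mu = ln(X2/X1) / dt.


mu = ln(X2/X1) / dt
= ln(1.9768/1.0066) / 2.71
= 0.2490 per day

0.2490 per day


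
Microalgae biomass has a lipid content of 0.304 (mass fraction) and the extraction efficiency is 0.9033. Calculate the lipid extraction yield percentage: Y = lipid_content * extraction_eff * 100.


Y = lipid_content * extraction_eff * 100
= 0.304 * 0.9033 * 100
= 27.4603%

27.4603%


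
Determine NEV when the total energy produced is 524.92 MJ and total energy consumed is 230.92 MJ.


NEV = E_out - E_in
= 524.92 - 230.92
= 294.0000 MJ

294.0000 MJ


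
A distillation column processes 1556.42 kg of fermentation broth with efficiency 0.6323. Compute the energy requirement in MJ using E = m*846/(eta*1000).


E = m * 846 / (eta * 1000)
= 1556.42 * 846 / (0.6323 * 1000)
= 2082.4471 MJ

2082.4471 MJ


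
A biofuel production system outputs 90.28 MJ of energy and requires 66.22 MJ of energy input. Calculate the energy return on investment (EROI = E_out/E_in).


EROI = E_out / E_in
= 90.28 / 66.22
= 1.3633

1.3633


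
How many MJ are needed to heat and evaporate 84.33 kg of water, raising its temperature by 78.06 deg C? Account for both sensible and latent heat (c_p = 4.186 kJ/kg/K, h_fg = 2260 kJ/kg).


E = m_water * (4.186 * dT + 2260) / 1000
= 84.33 * (4.186 * 78.06 + 2260) / 1000
= 218.1414 MJ

218.1414 MJ


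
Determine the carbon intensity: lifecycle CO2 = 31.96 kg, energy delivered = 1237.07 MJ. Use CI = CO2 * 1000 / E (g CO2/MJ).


CI = CO2 * 1000 / E
= 31.96 * 1000 / 1237.07
= 25.8352 g CO2/MJ

25.8352 g CO2/MJ


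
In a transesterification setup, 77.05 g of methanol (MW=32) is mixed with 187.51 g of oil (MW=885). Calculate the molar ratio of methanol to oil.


Molar ratio = n_MeOH / n_oil = (MeOH/32) / (oil/885) = (MeOH * 885) / (32 * oil)
= (77.05 * 885) / (32 * 187.51)
= 11.3643

11.3643


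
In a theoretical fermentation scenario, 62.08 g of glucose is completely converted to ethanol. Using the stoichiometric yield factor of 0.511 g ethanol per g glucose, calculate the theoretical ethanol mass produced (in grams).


Theoretical ethanol yield: m_EtOH = 0.511 * m_glucose
m_EtOH = 0.511 * 62.08 = 31.7229 g

31.7229 g


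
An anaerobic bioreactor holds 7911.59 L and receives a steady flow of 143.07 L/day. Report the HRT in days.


HRT = V / Q
= 7911.59 / 143.07
= 55.2987 days

55.2987 days


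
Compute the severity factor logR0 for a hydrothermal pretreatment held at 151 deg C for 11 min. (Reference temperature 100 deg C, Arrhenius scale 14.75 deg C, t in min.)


logR0 = log10(t * exp((T - 100) / 14.75))
= log10(11 * exp((151 - 100) / 14.75))
= 2.5430

2.5430


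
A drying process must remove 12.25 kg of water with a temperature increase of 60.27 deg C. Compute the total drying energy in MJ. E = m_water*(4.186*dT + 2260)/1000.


E = m_water * (4.186 * dT + 2260) / 1000
= 12.25 * (4.186 * 60.27 + 2260) / 1000
= 30.7756 MJ

30.7756 MJ


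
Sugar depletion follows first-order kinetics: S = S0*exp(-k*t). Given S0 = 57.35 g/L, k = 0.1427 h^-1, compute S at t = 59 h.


S = S0 * exp(-k * t)
S = 57.35 * exp(-0.1427 * 59)
S = 0.0126 g/L

0.0126 g/L


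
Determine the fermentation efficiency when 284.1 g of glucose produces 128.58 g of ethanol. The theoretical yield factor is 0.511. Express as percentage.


Fermentation efficiency = (actual / (0.511 * glucose)) * 100
= (128.58 / (0.511 * 284.1)) * 100
= 88.5689%

88.5689%


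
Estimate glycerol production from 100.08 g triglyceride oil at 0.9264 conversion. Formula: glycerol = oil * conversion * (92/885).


glycerol = oil * conv * (92/885)
= 100.08 * 0.9264 * 92 / 885
= 9.6381 g

9.6381 g


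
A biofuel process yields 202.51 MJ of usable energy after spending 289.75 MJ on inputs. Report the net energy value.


NEV = E_out - E_in
= 202.51 - 289.75
= -87.2400 MJ

-87.2400 MJ


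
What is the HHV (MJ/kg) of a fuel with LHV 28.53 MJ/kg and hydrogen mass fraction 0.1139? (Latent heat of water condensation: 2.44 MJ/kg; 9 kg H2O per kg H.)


HHV = LHV + H_frac * 9 * 2.44
= 28.53 + 0.1139 * 9 * 2.44
= 31.0312 MJ/kg

31.0312 MJ/kg


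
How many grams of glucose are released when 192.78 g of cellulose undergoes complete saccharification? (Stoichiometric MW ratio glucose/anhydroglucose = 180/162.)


glucose = cellulose * 180/162
= 192.78 * 180/162
= 214.2000 g

214.2000 g


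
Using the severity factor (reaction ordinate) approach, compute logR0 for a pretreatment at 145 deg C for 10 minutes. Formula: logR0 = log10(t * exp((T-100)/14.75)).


logR0 = log10(t * exp((T - 100) / 14.75))
= log10(10 * exp((145 - 100) / 14.75))
= 2.3250

2.3250


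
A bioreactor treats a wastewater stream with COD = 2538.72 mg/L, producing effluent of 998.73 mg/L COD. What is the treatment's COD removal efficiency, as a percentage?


eta = (COD_in - COD_out) / COD_in * 100
= (2538.72 - 998.73) / 2538.72 * 100
= 60.6601%

60.6601%


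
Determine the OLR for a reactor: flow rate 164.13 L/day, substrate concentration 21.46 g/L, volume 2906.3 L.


OLR = Q * S / V
= 164.13 * 21.46 / 2906.3
= 1.2119 g/L/day

1.2119 g/L/day


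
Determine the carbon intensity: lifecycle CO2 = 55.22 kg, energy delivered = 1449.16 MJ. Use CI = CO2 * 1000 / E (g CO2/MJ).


CI = CO2 * 1000 / E
= 55.22 * 1000 / 1449.16
= 38.1048 g CO2/MJ

38.1048 g CO2/MJ


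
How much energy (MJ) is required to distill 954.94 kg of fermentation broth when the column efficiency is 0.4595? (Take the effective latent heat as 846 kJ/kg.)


E = m * 846 / (eta * 1000)
= 954.94 * 846 / (0.4595 * 1000)
= 1758.1703 MJ

1758.1703 MJ


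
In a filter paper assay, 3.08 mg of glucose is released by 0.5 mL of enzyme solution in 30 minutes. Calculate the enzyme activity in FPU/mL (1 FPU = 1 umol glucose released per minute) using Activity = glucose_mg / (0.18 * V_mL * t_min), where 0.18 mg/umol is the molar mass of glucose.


Activity = glucose_mg / (0.18 mg/umol * V_mL * t_min)
= 3.08 / (0.18 * 0.5 * 30)
= 1.1407 FPU/mL

1.1407 FPU/mL


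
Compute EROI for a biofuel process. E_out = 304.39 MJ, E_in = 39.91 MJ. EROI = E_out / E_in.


EROI = E_out / E_in
= 304.39 / 39.91
= 7.6269

7.6269


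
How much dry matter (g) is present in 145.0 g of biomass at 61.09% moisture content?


Wd = Ww * (1 - MC/100)
= 145.0 * (1 - 61.09/100)
= 56.4195 g

56.4195 g


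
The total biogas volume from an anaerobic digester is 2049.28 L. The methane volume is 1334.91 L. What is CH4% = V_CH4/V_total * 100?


CH4% = V_CH4 / V_total * 100
= 1334.91 / 2049.28 * 100
= 65.1404%

65.1404%


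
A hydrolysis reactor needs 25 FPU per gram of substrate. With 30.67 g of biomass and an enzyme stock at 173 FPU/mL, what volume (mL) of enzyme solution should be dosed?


V = dosage * m_sub / activity
V = 25 * 30.67 / 173
V = 4.4321 mL

4.4321 mL


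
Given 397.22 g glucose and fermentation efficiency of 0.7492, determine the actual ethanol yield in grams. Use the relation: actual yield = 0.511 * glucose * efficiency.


Actual ethanol: m = 0.511 * 397.22 * 0.7492
m = 152.0722 g

152.0722 g


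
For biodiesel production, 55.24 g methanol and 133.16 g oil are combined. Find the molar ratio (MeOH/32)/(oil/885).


Molar ratio = n_MeOH / n_oil = (MeOH/32) / (oil/885) = (MeOH * 885) / (32 * oil)
= (55.24 * 885) / (32 * 133.16)
= 11.4729

11.4729


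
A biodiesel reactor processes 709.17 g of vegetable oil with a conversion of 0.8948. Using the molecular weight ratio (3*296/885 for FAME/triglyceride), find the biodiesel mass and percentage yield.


m_FAME = oil * conv * (3 * 296 / 885) = oil * conv * (888/885)
= 709.17 * 0.8948 * 888 / 885
= 636.7164 g
Y = m_FAME / oil * 100 = conv * (888/885) * 100
= 0.8948 * 888 / 885 * 100
= 89.78%

636.7164 g FAME; Y = 89.78%


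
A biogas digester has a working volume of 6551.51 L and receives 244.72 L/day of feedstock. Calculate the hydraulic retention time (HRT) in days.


HRT = V / Q
= 6551.51 / 244.72
= 26.7715 days

26.7715 days


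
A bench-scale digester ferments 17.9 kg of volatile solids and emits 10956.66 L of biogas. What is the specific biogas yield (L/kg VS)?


Y = V / VS
= 10956.66 / 17.9
= 612.1039 L/kg VS

612.1039 L/kg VS


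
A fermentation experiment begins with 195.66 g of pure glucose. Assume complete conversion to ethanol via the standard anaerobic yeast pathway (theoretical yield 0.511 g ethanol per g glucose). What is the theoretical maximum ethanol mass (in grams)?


Theoretical ethanol yield: m_EtOH = 0.511 * m_glucose
m_EtOH = 0.511 * 195.66 = 99.9823 g

99.9823 g


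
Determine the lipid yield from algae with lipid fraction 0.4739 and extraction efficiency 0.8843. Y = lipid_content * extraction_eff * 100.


Y = lipid_content * extraction_eff * 100
= 0.4739 * 0.8843 * 100
= 41.9070%

41.9070%


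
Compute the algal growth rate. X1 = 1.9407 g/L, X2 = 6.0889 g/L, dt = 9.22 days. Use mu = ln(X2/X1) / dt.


mu = ln(X2/X1) / dt
= ln(6.0889/1.9407) / 9.22
= 0.1240 per day

0.1240 per day


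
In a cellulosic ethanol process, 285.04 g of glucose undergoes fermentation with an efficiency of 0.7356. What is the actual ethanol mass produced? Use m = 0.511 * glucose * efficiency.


Actual ethanol: m = 0.511 * 285.04 * 0.7356
m = 107.1441 g

107.1441 g


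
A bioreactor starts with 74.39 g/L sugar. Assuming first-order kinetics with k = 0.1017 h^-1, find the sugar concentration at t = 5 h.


S = S0 * exp(-k * t)
S = 74.39 * exp(-0.1017 * 5)
S = 44.7379 g/L

44.7379 g/L


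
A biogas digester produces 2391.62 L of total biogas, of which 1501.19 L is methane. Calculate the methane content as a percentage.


CH4% = V_CH4 / V_total * 100
= 1501.19 / 2391.62 * 100
= 62.7688%

62.7688%


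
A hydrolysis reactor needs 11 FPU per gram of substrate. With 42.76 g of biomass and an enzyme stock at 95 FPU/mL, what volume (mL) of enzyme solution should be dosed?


V = dosage * m_sub / activity
V = 11 * 42.76 / 95
V = 4.9512 mL

4.9512 mL


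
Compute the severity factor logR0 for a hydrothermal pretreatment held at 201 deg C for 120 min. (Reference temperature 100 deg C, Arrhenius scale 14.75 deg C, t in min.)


logR0 = log10(t * exp((T - 100) / 14.75))
= log10(120 * exp((201 - 100) / 14.75))
= 5.0530

5.0530


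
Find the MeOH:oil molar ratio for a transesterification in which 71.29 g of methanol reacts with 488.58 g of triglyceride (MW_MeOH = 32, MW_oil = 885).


Molar ratio = n_MeOH / n_oil = (MeOH/32) / (oil/885) = (MeOH * 885) / (32 * oil)
= (71.29 * 885) / (32 * 488.58)
= 4.0354

4.0354


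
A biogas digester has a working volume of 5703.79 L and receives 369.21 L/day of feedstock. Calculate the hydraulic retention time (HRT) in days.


HRT = V / Q
= 5703.79 / 369.21
= 15.4486 days

15.4486 days


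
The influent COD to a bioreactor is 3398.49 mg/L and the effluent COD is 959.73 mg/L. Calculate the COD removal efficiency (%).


eta = (COD_in - COD_out) / COD_in * 100
= (3398.49 - 959.73) / 3398.49 * 100
= 71.7601%

71.7601%


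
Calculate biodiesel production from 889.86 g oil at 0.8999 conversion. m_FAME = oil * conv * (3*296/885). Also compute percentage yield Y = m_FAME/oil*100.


m_FAME = oil * conv * (3 * 296 / 885) = oil * conv * (888/885)
= 889.86 * 0.8999 * 888 / 885
= 803.4995 g
Y = m_FAME / oil * 100 = conv * (888/885) * 100
= 0.8999 * 888 / 885 * 100
= 90.30%

803.4995 g FAME; Y = 90.30%


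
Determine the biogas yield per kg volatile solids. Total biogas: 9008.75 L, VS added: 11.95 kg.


Y = V / VS
= 9008.75 / 11.95
= 753.8703 L/kg VS

753.8703 L/kg VS


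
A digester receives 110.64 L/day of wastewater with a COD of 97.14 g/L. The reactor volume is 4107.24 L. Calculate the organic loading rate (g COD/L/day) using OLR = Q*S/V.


OLR = Q * S / V
= 110.64 * 97.14 / 4107.24
= 2.6167 g/L/day

2.6167 g/L/day


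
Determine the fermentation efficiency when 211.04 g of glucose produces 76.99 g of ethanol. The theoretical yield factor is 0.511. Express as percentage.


Fermentation efficiency = (actual / (0.511 * glucose)) * 100
= (76.99 / (0.511 * 211.04)) * 100
= 71.3919%

71.3919%


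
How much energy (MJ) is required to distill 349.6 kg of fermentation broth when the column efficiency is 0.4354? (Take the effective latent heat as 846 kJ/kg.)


E = m * 846 / (eta * 1000)
= 349.6 * 846 / (0.4354 * 1000)
= 679.2871 MJ

679.2871 MJ


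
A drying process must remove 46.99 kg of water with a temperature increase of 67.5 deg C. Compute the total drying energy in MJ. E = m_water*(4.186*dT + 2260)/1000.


E = m_water * (4.186 * dT + 2260) / 1000
= 46.99 * (4.186 * 67.5 + 2260) / 1000
= 119.4747 MJ

119.4747 MJ


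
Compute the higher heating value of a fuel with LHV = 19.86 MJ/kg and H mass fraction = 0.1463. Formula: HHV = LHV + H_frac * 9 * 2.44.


HHV = LHV + H_frac * 9 * 2.44
= 19.86 + 0.1463 * 9 * 2.44
= 23.0727 MJ/kg

23.0727 MJ/kg


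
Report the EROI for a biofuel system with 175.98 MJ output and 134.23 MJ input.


EROI = E_out / E_in
= 175.98 / 134.23
= 1.3110

1.3110


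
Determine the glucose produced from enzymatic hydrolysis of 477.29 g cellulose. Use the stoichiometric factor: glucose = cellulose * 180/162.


glucose = cellulose * 180/162
= 477.29 * 180/162
= 530.3222 g

530.3222 g


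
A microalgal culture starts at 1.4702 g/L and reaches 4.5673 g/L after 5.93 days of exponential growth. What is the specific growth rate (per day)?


mu = ln(X2/X1) / dt
= ln(4.5673/1.4702) / 5.93
= 0.1912 per day

0.1912 per day


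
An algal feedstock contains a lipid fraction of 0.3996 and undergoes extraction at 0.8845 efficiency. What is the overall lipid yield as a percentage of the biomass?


Y = lipid_content * extraction_eff * 100
= 0.3996 * 0.8845 * 100
= 35.3446%

35.3446%


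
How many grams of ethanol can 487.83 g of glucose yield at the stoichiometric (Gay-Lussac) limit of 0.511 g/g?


Theoretical ethanol yield: m_EtOH = 0.511 * m_glucose
m_EtOH = 0.511 * 487.83 = 249.2811 g

249.2811 g


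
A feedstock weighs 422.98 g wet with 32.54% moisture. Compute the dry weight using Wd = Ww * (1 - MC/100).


Wd = Ww * (1 - MC/100)
= 422.98 * (1 - 32.54/100)
= 285.3423 g

285.3423 g


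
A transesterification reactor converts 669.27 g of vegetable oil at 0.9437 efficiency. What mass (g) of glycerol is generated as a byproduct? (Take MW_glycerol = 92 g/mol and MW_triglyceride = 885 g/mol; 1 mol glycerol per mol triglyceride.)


glycerol = oil * conv * (92/885)
= 669.27 * 0.9437 * 92 / 885
= 65.6568 g

65.6568 g


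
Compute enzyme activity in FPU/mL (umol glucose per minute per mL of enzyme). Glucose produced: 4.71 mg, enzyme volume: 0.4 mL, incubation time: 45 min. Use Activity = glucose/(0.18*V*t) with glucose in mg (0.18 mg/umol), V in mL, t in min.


Activity = glucose_mg / (0.18 mg/umol * V_mL * t_min)
= 4.71 / (0.18 * 0.4 * 45)
= 1.4537 FPU/mL

1.4537 FPU/mL


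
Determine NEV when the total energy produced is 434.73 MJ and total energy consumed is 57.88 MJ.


NEV = E_out - E_in
= 434.73 - 57.88
= 376.8500 MJ

376.8500 MJ


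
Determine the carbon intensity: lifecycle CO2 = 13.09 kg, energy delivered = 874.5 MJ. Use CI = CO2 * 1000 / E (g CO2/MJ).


CI = CO2 * 1000 / E
= 13.09 * 1000 / 874.5
= 14.9686 g CO2/MJ

14.9686 g CO2/MJ


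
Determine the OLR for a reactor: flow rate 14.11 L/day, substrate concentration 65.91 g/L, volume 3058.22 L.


OLR = Q * S / V
= 14.11 * 65.91 / 3058.22
= 0.3041 g/L/day

0.3041 g/L/day


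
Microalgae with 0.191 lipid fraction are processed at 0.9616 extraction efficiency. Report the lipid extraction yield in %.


Y = lipid_content * extraction_eff * 100
= 0.191 * 0.9616 * 100
= 18.3666%

18.3666%


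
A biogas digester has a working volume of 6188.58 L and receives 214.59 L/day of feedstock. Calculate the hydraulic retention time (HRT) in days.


HRT = V / Q
= 6188.58 / 214.59
= 28.8391 days

28.8391 days


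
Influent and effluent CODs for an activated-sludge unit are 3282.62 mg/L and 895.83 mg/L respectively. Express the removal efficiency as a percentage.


eta = (COD_in - COD_out) / COD_in * 100
= (3282.62 - 895.83) / 3282.62 * 100
= 72.7099%

72.7099%


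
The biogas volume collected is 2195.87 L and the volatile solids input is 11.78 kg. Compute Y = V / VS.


Y = V / VS
= 2195.87 / 11.78
= 186.4066 L/kg VS

186.4066 L/kg VS


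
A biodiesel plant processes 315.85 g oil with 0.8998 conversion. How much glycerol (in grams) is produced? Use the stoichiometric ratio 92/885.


glycerol = oil * conv * (92/885)
= 315.85 * 0.8998 * 92 / 885
= 29.5441 g

29.5441 g


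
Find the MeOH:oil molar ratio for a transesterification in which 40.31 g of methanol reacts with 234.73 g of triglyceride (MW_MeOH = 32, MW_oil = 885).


Molar ratio = n_MeOH / n_oil = (MeOH/32) / (oil/885) = (MeOH * 885) / (32 * oil)
= (40.31 * 885) / (32 * 234.73)
= 4.7494

4.7494


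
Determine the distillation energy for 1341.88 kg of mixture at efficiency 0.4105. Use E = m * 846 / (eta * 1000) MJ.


E = m * 846 / (eta * 1000)
= 1341.88 * 846 / (0.4105 * 1000)
= 2765.4823 MJ

2765.4823 MJ


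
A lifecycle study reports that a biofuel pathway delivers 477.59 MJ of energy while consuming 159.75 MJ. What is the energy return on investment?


EROI = E_out / E_in
= 477.59 / 159.75
= 2.9896

2.9896


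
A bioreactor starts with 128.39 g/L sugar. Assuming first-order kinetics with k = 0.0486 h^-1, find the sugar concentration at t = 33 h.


S = S0 * exp(-k * t)
S = 128.39 * exp(-0.0486 * 33)
S = 25.8232 g/L

25.8232 g/L


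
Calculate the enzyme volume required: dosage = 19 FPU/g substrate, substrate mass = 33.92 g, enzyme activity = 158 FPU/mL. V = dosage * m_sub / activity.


V = dosage * m_sub / activity
V = 19 * 33.92 / 158
V = 4.0790 mL

4.0790 mL


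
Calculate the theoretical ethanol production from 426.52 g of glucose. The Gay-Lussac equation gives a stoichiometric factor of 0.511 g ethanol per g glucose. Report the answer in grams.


Theoretical ethanol yield: m_EtOH = 0.511 * m_glucose
m_EtOH = 0.511 * 426.52 = 217.9517 g

217.9517 g


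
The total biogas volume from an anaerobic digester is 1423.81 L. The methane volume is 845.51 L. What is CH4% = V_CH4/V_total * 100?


CH4% = V_CH4 / V_total * 100
= 845.51 / 1423.81 * 100
= 59.3836%

59.3836%


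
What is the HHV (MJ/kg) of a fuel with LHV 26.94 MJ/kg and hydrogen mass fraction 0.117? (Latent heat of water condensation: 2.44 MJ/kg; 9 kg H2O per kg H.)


HHV = LHV + H_frac * 9 * 2.44
= 26.94 + 0.117 * 9 * 2.44
= 29.5093 MJ/kg

29.5093 MJ/kg


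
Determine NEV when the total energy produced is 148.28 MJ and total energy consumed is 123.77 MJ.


NEV = E_out - E_in
= 148.28 - 123.77
= 24.5100 MJ

24.5100 MJ


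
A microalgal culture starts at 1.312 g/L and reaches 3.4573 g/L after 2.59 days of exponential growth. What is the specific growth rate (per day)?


mu = ln(X2/X1) / dt
= ln(3.4573/1.312) / 2.59
= 0.3741 per day

0.3741 per day


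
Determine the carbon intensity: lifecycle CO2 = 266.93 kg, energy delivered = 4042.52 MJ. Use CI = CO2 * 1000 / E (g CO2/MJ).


CI = CO2 * 1000 / E
= 266.93 * 1000 / 4042.52
= 66.0306 g CO2/MJ

66.0306 g CO2/MJ


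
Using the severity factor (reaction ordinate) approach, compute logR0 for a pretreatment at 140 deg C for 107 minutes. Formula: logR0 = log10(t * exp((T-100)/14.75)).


logR0 = log10(t * exp((T - 100) / 14.75))
= log10(107 * exp((140 - 100) / 14.75))
= 3.2071

3.2071


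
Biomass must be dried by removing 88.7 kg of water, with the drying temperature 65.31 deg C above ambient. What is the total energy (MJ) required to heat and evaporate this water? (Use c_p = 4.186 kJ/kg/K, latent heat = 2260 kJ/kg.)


E = m_water * (4.186 * dT + 2260) / 1000
= 88.7 * (4.186 * 65.31 + 2260) / 1000
= 224.7115 MJ

224.7115 MJ


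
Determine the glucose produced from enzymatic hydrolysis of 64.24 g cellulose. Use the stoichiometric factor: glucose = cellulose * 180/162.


glucose = cellulose * 180/162
= 64.24 * 180/162
= 71.3778 g

71.3778 g


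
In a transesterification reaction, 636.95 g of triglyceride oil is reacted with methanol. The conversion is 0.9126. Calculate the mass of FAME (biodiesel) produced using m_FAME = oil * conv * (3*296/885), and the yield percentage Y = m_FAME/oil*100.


m_FAME = oil * conv * (3 * 296 / 885) = oil * conv * (888/885)
= 636.95 * 0.9126 * 888 / 885
= 583.2510 g
Y = m_FAME / oil * 100 = conv * (888/885) * 100
= 0.9126 * 888 / 885 * 100
= 91.57%

583.2510 g FAME; Y = 91.57%


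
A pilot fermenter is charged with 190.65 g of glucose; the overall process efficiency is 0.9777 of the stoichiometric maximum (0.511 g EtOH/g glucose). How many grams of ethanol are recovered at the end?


Actual ethanol: m = 0.511 * 190.65 * 0.9777
m = 95.2496 g

95.2496 g


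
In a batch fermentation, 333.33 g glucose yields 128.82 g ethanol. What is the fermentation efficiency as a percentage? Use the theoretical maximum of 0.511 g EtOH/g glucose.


Fermentation efficiency = (actual / (0.511 * glucose)) * 100
= (128.82 / (0.511 * 333.33)) * 100
= 75.6289%

75.6289%


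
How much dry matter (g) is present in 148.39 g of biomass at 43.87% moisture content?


Wd = Ww * (1 - MC/100)
= 148.39 * (1 - 43.87/100)
= 83.2913 g

83.2913 g


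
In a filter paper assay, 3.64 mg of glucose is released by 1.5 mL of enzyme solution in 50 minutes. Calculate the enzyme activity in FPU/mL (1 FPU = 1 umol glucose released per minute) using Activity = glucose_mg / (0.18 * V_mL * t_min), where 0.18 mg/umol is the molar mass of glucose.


Activity = glucose_mg / (0.18 mg/umol * V_mL * t_min)
= 3.64 / (0.18 * 1.5 * 50)
= 0.2696 FPU/mL

0.2696 FPU/mL


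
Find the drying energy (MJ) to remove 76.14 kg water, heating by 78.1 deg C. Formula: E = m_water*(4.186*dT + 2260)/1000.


E = m_water * (4.186 * dT + 2260) / 1000
= 76.14 * (4.186 * 78.1 + 2260) / 1000
= 196.9686 MJ

196.9686 MJ


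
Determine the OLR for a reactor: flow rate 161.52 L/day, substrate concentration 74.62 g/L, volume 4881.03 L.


OLR = Q * S / V
= 161.52 * 74.62 / 4881.03
= 2.4693 g/L/day

2.4693 g/L/day


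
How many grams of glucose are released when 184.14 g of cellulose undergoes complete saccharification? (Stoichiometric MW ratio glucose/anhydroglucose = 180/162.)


glucose = cellulose * 180/162
= 184.14 * 180/162
= 204.6000 g

204.6000 g


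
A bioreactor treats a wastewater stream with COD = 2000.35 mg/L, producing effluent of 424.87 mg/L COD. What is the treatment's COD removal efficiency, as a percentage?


eta = (COD_in - COD_out) / COD_in * 100
= (2000.35 - 424.87) / 2000.35 * 100
= 78.7602%

78.7602%


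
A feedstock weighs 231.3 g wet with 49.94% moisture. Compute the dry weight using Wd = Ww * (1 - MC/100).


Wd = Ww * (1 - MC/100)
= 231.3 * (1 - 49.94/100)
= 115.7888 g

115.7888 g


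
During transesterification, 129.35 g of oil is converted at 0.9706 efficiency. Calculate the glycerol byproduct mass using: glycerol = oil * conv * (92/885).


glycerol = oil * conv * (92/885)
= 129.35 * 0.9706 * 92 / 885
= 13.0512 g

13.0512 g


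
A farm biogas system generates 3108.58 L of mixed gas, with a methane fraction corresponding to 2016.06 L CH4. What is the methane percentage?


CH4% = V_CH4 / V_total * 100
= 2016.06 / 3108.58 * 100
= 64.8547%

64.8547%


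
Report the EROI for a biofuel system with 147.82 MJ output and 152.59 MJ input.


EROI = E_out / E_in
= 147.82 / 152.59
= 0.9687

0.9687


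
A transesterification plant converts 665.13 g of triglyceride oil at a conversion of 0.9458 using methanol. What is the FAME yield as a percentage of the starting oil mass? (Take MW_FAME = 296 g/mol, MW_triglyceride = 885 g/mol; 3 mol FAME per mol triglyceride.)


m_FAME = oil * conv * (3 * 296 / 885) = oil * conv * (888/885)
= 665.13 * 0.9458 * 888 / 885
= 631.2124 g
Y = m_FAME / oil * 100 = conv * (888/885) * 100
= 0.9458 * 888 / 885 * 100
= 94.90%

94.90%


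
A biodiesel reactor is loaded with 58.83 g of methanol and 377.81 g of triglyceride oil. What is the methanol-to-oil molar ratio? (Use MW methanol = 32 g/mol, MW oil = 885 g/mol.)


Molar ratio = n_MeOH / n_oil = (MeOH/32) / (oil/885) = (MeOH * 885) / (32 * oil)
= (58.83 * 885) / (32 * 377.81)
= 4.3064

4.3064


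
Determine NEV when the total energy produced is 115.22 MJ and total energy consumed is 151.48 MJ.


NEV = E_out - E_in
= 115.22 - 151.48
= -36.2600 MJ

-36.2600 MJ


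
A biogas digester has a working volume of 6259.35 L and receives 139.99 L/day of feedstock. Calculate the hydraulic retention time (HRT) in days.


HRT = V / Q
= 6259.35 / 139.99
= 44.7128 days

44.7128 days


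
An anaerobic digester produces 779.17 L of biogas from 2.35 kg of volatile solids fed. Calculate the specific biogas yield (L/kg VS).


Y = V / VS
= 779.17 / 2.35
= 331.5617 L/kg VS

331.5617 L/kg VS


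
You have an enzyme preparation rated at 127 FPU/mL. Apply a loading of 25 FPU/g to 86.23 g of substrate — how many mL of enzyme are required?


V = dosage * m_sub / activity
V = 25 * 86.23 / 127
V = 16.9744 mL

16.9744 mL


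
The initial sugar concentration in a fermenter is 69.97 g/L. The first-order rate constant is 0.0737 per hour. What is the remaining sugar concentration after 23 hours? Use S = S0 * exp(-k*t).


S = S0 * exp(-k * t)
S = 69.97 * exp(-0.0737 * 23)
S = 12.8452 g/L

12.8452 g/L


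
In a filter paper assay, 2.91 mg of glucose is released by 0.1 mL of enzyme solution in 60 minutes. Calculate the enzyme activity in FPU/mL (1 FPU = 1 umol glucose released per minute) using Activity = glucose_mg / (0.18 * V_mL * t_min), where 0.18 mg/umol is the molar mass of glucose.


Activity = glucose_mg / (0.18 mg/umol * V_mL * t_min)
= 2.91 / (0.18 * 0.1 * 60)
= 2.6944 FPU/mL

2.6944 FPU/mL


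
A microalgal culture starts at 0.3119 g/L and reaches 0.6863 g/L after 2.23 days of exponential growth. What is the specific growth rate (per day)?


mu = ln(X2/X1) / dt
= ln(0.6863/0.3119) / 2.23
= 0.3536 per day

0.3536 per day


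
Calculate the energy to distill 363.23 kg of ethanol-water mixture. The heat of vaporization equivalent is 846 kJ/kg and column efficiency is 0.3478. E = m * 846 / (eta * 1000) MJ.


E = m * 846 / (eta * 1000)
= 363.23 * 846 / (0.3478 * 1000)
= 883.5324 MJ

883.5324 MJ


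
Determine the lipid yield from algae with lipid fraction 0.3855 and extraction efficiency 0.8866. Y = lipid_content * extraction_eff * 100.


Y = lipid_content * extraction_eff * 100
= 0.3855 * 0.8866 * 100
= 34.1784%

34.1784%


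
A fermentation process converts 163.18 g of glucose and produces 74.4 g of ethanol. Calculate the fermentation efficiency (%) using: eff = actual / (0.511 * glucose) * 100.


Fermentation efficiency = (actual / (0.511 * glucose)) * 100
= (74.4 / (0.511 * 163.18)) * 100
= 89.2247%

89.2247%


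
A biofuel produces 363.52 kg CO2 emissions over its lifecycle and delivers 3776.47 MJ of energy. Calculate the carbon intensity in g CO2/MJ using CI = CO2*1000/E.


CI = CO2 * 1000 / E
= 363.52 * 1000 / 3776.47
= 96.2592 g CO2/MJ

96.2592 g CO2/MJ


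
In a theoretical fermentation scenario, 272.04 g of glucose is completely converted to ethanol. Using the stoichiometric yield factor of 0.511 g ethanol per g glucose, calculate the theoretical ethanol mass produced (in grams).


Theoretical ethanol yield: m_EtOH = 0.511 * m_glucose
m_EtOH = 0.511 * 272.04 = 139.0124 g

139.0124 g


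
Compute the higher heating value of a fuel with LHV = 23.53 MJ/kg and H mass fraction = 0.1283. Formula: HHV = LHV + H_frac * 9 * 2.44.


HHV = LHV + H_frac * 9 * 2.44
= 23.53 + 0.1283 * 9 * 2.44
= 26.3475 MJ/kg

26.3475 MJ/kg


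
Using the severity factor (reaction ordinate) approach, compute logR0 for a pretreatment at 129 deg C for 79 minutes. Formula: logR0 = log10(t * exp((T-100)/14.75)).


logR0 = log10(t * exp((T - 100) / 14.75))
= log10(79 * exp((129 - 100) / 14.75))
= 2.7515

2.7515


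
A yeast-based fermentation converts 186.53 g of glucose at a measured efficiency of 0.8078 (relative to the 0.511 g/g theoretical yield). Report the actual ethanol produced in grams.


Actual ethanol: m = 0.511 * 186.53 * 0.8078
m = 76.9969 g

76.9969 g


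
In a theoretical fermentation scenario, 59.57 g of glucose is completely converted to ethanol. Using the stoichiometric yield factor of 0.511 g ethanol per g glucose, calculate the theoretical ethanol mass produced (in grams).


Theoretical ethanol yield: m_EtOH = 0.511 * m_glucose
m_EtOH = 0.511 * 59.57 = 30.4403 g

30.4403 g


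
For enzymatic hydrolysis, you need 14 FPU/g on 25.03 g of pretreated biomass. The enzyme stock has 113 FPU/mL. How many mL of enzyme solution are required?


V = dosage * m_sub / activity
V = 14 * 25.03 / 113
V = 3.1011 mL

3.1011 mL


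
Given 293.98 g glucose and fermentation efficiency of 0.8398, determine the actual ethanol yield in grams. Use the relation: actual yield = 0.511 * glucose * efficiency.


Actual ethanol: m = 0.511 * 293.98 * 0.8398
m = 126.1579 g

126.1579 g


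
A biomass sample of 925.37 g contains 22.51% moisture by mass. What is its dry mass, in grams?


Wd = Ww * (1 - MC/100)
= 925.37 * (1 - 22.51/100)
= 717.0692 g

717.0692 g


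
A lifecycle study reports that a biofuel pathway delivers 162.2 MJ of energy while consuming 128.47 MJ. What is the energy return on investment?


EROI = E_out / E_in
= 162.2 / 128.47
= 1.2626

1.2626


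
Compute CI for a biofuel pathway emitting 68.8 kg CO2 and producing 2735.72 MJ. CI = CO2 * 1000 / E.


CI = CO2 * 1000 / E
= 68.8 * 1000 / 2735.72
= 25.1488 g CO2/MJ

25.1488 g CO2/MJ


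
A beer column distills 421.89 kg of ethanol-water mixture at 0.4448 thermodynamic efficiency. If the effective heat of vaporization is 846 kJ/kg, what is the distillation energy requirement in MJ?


E = m * 846 / (eta * 1000)
= 421.89 * 846 / (0.4448 * 1000)
= 802.4257 MJ

802.4257 MJ


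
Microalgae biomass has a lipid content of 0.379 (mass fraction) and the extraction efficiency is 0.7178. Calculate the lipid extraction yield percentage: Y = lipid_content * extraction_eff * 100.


Y = lipid_content * extraction_eff * 100
= 0.379 * 0.7178 * 100
= 27.2046%

27.2046%


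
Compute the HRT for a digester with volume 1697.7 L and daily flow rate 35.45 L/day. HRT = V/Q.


HRT = V / Q
= 1697.7 / 35.45
= 47.8900 days

47.8900 days


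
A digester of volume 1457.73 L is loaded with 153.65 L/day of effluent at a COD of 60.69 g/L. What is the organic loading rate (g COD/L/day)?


OLR = Q * S / V
= 153.65 * 60.69 / 1457.73
= 6.3969 g/L/day

6.3969 g/L/day


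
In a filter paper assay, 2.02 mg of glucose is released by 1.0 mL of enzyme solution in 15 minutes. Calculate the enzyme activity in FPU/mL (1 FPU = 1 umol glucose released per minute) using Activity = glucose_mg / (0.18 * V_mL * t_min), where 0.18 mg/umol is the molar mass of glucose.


Activity = glucose_mg / (0.18 mg/umol * V_mL * t_min)
= 2.02 / (0.18 * 1.0 * 15)
= 0.7481 FPU/mL

0.7481 FPU/mL


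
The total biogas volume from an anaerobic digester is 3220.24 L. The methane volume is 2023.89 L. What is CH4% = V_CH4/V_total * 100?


CH4% = V_CH4 / V_total * 100
= 2023.89 / 3220.24 * 100
= 62.8490%

62.8490%


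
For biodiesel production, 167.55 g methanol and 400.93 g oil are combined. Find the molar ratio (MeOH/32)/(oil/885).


Molar ratio = n_MeOH / n_oil = (MeOH/32) / (oil/885) = (MeOH * 885) / (32 * oil)
= (167.55 * 885) / (32 * 400.93)
= 11.5576

11.5576


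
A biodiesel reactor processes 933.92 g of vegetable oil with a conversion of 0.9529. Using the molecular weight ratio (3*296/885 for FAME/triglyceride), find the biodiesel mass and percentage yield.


m_FAME = oil * conv * (3 * 296 / 885) = oil * conv * (888/885)
= 933.92 * 0.9529 * 888 / 885
= 892.9491 g
Y = m_FAME / oil * 100 = conv * (888/885) * 100
= 0.9529 * 888 / 885 * 100
= 95.61%

892.9491 g FAME; Y = 95.61%


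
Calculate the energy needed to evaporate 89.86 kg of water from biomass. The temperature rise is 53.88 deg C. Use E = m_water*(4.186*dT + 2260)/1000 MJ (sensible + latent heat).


E = m_water * (4.186 * dT + 2260) / 1000
= 89.86 * (4.186 * 53.88 + 2260) / 1000
= 223.3508 MJ

223.3508 MJ


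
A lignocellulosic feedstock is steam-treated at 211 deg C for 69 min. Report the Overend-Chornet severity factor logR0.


logR0 = log10(t * exp((T - 100) / 14.75))
= log10(69 * exp((211 - 100) / 14.75))
= 5.1071

5.1071


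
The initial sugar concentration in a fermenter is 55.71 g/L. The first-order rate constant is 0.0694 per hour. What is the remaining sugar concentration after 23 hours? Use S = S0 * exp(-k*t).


S = S0 * exp(-k * t)
S = 55.71 * exp(-0.0694 * 23)
S = 11.2905 g/L

11.2905 g/L


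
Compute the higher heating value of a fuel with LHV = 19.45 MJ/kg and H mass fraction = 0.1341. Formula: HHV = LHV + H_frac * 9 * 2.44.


HHV = LHV + H_frac * 9 * 2.44
= 19.45 + 0.1341 * 9 * 2.44
= 22.3948 MJ/kg

22.3948 MJ/kg


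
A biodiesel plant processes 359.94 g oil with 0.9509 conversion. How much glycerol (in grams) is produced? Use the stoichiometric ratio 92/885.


glycerol = oil * conv * (92/885)
= 359.94 * 0.9509 * 92 / 885
= 35.5803 g

35.5803 g


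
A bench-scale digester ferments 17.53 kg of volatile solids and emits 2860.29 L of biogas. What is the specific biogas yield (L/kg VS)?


Y = V / VS
= 2860.29 / 17.53
= 163.1654 L/kg VS

163.1654 L/kg VS


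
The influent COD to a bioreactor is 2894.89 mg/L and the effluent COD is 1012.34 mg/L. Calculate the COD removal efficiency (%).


eta = (COD_in - COD_out) / COD_in * 100
= (2894.89 - 1012.34) / 2894.89 * 100
= 65.0301%

65.0301%


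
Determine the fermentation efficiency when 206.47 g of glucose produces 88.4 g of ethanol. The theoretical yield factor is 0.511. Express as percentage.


Fermentation efficiency = (actual / (0.511 * glucose)) * 100
= (88.4 / (0.511 * 206.47)) * 100
= 83.7866%

83.7866%


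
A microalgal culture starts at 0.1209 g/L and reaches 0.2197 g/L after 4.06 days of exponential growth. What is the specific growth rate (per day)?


mu = ln(X2/X1) / dt
= ln(0.2197/0.1209) / 4.06
= 0.1471 per day

0.1471 per day


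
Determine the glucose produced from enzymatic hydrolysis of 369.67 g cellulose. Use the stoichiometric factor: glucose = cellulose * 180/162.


glucose = cellulose * 180/162
= 369.67 * 180/162
= 410.7444 g

410.7444 g


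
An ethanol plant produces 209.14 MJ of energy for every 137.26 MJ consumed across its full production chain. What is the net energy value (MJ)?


NEV = E_out - E_in
= 209.14 - 137.26
= 71.8800 MJ

71.8800 MJ


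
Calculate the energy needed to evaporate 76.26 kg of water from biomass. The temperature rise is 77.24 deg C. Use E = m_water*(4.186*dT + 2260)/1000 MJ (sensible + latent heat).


E = m_water * (4.186 * dT + 2260) / 1000
= 76.26 * (4.186 * 77.24 + 2260) / 1000
= 197.0045 MJ

197.0045 MJ


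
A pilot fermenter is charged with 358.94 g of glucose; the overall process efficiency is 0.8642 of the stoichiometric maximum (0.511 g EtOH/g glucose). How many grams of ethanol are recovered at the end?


Actual ethanol: m = 0.511 * 358.94 * 0.8642
m = 158.5101 g

158.5101 g


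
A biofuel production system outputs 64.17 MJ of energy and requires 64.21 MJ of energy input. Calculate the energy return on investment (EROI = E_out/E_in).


EROI = E_out / E_in
= 64.17 / 64.21
= 0.9994

0.9994


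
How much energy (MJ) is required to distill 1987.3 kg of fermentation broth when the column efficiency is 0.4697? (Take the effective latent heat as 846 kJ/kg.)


E = m * 846 / (eta * 1000)
= 1987.3 * 846 / (0.4697 * 1000)
= 3579.4247 MJ

3579.4247 MJ


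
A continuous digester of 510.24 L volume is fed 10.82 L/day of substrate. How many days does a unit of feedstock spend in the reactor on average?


HRT = V / Q
= 510.24 / 10.82
= 47.1571 days

47.1571 days


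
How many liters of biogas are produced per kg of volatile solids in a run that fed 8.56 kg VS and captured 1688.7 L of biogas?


Y = V / VS
= 1688.7 / 8.56
= 197.2780 L/kg VS

197.2780 L/kg VS


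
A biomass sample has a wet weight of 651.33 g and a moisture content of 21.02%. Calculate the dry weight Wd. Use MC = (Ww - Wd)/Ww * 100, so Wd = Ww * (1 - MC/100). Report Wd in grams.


Wd = Ww * (1 - MC/100)
= 651.33 * (1 - 21.02/100)
= 514.4204 g

514.4204 g


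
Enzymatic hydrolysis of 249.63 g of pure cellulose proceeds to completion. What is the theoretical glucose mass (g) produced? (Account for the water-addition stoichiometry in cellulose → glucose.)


glucose = cellulose * 180/162
= 249.63 * 180/162
= 277.3667 g

277.3667 g


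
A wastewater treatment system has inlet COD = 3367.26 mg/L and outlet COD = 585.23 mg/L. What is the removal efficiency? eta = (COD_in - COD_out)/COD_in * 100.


eta = (COD_in - COD_out) / COD_in * 100
= (3367.26 - 585.23) / 3367.26 * 100
= 82.6200%

82.6200%


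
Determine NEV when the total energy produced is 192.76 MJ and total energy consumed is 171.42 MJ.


NEV = E_out - E_in
= 192.76 - 171.42
= 21.3400 MJ

21.3400 MJ


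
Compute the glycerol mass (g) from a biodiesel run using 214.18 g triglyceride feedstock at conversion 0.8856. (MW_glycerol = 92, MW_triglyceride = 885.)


glycerol = oil * conv * (92/885)
= 214.18 * 0.8856 * 92 / 885
= 19.7179 g

19.7179 g


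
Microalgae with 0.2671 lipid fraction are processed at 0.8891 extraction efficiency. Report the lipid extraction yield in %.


Y = lipid_content * extraction_eff * 100
= 0.2671 * 0.8891 * 100
= 23.7479%

23.7479%


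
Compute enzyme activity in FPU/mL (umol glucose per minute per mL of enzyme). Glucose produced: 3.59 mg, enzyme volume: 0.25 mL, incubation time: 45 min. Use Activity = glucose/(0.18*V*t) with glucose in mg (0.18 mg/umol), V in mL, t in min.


Activity = glucose_mg / (0.18 mg/umol * V_mL * t_min)
= 3.59 / (0.18 * 0.25 * 45)
= 1.7728 FPU/mL

1.7728 FPU/mL


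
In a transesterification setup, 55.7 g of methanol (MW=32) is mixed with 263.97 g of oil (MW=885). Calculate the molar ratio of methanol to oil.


Molar ratio = n_MeOH / n_oil = (MeOH/32) / (oil/885) = (MeOH * 885) / (32 * oil)
= (55.7 * 885) / (32 * 263.97)
= 5.8357

5.8357


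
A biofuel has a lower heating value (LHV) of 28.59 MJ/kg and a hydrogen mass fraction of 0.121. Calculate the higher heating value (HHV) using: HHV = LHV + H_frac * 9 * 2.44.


HHV = LHV + H_frac * 9 * 2.44
= 28.59 + 0.121 * 9 * 2.44
= 31.2472 MJ/kg

31.2472 MJ/kg


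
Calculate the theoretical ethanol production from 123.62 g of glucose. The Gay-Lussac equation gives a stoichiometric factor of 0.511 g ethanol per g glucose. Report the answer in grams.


Theoretical ethanol yield: m_EtOH = 0.511 * m_glucose
m_EtOH = 0.511 * 123.62 = 63.1698 g

63.1698 g


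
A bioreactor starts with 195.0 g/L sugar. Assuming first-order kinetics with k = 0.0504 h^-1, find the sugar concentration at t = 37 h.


S = S0 * exp(-k * t)
S = 195.0 * exp(-0.0504 * 37)
S = 30.2108 g/L

30.2108 g/L


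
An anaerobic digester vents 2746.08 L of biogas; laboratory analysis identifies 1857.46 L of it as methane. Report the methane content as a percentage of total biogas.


CH4% = V_CH4 / V_total * 100
= 1857.46 / 2746.08 * 100
= 67.6404%

67.6404%


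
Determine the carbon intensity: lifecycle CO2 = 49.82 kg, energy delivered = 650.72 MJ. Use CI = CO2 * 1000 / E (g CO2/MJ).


CI = CO2 * 1000 / E
= 49.82 * 1000 / 650.72
= 76.5613 g CO2/MJ

76.5613 g CO2/MJ


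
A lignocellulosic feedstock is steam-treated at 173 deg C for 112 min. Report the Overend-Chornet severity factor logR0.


logR0 = log10(t * exp((T - 100) / 14.75))
= log10(112 * exp((173 - 100) / 14.75))
= 4.1986

4.1986
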